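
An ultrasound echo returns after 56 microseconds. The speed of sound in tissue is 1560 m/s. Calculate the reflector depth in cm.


depth = c * t / 2
t = 56 us = 5.6000e-05 s
depth = 1560 * 5.6000e-05 / 2
depth = 0.04368 m = 4.368 cm


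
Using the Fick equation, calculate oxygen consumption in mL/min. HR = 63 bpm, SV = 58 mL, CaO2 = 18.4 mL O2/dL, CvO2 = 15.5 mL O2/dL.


CO = HR*SV = 63*58/1000 = 3.654 L/min
a-v O2 diff = 18.4 - 15.5 = 2.9 mL/dL
VO2 = CO * (CaO2-CvO2) * 10 dL/L
VO2 = 3.654 * 2.9 * 10
VO2 = 106 mL/min


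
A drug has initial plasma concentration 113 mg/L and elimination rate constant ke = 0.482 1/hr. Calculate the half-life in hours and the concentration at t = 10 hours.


t_half = ln(2) / ke = 0.693147 / 0.482 = 1.438 hr
C(t) = C0 * exp(-ke*t) = 113 * exp(-0.482*10)
C(10) = 0.9115 mg/L


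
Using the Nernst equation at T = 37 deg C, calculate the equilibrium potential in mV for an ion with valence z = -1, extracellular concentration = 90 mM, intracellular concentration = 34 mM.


E = (RT/(zF)) * ln(C_out/C_in)
T = 37 + 273.15 = 310.15 K
E = (8.314 * 310.15 / (-1 * 96485)) * ln(90/34)
E = -26.02 mV


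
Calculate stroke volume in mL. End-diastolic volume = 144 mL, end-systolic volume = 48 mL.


SV = EDV - ESV
SV = 144 - 48
SV = 96 mL


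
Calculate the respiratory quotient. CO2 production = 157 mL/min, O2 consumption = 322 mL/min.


RQ = VCO2 / VO2
RQ = 157 / 322
RQ = 0.4876


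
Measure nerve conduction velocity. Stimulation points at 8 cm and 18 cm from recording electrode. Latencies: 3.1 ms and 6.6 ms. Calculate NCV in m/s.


Distance = (18 - 8) / 100 = 0.1 m
dt = (6.6 - 3.1) / 1000 = 0.0035 s
NCV = dist / dt = 28.57 m/s


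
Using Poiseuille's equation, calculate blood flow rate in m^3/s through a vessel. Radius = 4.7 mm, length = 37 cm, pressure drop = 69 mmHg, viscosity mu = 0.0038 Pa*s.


Q = pi*r^4*dP / (8*mu*L)
r = 0.0047 m, L = 0.37 m
dP = 69 mmHg = 9199.218 Pa
Q = 0.001254 m^3/s


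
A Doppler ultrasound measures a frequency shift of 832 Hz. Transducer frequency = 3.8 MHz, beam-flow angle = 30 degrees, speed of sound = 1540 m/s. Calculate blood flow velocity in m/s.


v = fd * c / (2 * f0 * cos(theta))
v = 832 * 1540 / (2 * 3.8000e+06 * cos(30))
v = 0.1947 m/s


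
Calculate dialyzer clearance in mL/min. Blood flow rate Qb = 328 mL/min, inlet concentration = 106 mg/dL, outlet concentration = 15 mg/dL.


K = Qb * (Cb_in - Cb_out) / Cb_in
K = 328 * (106 - 15) / 106
K = 281.6 mL/min


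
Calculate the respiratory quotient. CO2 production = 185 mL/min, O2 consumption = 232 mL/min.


RQ = VCO2 / VO2
RQ = 185 / 232
RQ = 0.7974


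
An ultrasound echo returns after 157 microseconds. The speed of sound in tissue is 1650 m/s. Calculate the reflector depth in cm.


depth = c * t / 2
t = 157 us = 1.5700e-04 s
depth = 1650 * 1.5700e-04 / 2
depth = 0.129525 m = 12.9525 cm


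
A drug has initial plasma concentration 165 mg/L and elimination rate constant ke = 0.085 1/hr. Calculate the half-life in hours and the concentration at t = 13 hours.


t_half = ln(2) / ke = 0.693147 / 0.085 = 8.155 hr
C(t) = C0 * exp(-ke*t) = 165 * exp(-0.085*13)
C(13) = 54.65 mg/L


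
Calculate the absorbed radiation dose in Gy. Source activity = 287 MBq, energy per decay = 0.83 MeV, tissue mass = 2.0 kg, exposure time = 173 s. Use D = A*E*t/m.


A = 287 MBq = 2.8700e+08 Bq
E = 0.83 MeV = 1.32966e-13 J
D = A*E*t/m = 2.8700e+08*1.32966e-13*173/2.0
D = 0.003301 Gy


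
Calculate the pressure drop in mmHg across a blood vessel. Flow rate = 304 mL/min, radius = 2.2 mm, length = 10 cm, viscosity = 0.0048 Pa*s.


dP = 8*mu*L*Q / (pi*r^4)
Q = 304 mL/min = 5.06667e-06 m^3/s
dP = 264.371 Pa = 264.371 / 133.322 mmHg = 1.983 mmHg


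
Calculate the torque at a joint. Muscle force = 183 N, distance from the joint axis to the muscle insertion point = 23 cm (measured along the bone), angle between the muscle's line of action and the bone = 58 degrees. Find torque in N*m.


Torque = F * d * sin(theta)   (moment arm = d*sin(theta))
d = 23 cm = 0.23 m
Torque = 183 * 0.23 * sin(58)
Torque = 35.69 N*m


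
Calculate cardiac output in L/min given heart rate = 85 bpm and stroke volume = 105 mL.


CO = HR * SV
CO = 85 * 105 / 1000
CO = 8.925 L/min


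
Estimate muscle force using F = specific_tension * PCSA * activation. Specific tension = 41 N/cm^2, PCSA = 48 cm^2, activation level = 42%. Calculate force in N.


F = sigma * PCSA * activation
F = 41 * 48 * 0.42
F = 826.6 N


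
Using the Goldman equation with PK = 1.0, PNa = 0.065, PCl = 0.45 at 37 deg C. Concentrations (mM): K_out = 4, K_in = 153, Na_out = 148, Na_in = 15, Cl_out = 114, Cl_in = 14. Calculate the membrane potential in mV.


Vm = (RT/F)*ln((PK*Ko + PNa*Nao + PCl*Cli)/(PK*Ki + PNa*Nai + PCl*Clo))
Numer = 19.92, Denom = 205.275
Vm = -62.34 mV


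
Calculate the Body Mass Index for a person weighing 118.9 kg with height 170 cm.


BMI = weight / height^2
height = 170 cm = 1.7 m
BMI = 118.9 / 1.7^2
BMI = 41.14 kg/m^2


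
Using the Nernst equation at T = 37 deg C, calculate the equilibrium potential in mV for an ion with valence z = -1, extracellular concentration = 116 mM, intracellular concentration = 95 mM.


E = (RT/(zF)) * ln(C_out/C_in)
T = 37 + 273.15 = 310.15 K
E = (8.314 * 310.15 / (-1 * 96485)) * ln(116/95)
E = -5.337 mV


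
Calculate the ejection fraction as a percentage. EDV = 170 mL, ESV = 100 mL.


SV = EDV - ESV = 170 - 100 = 70 mL
EF = SV/EDV * 100 = 70/170 * 100
EF = 41.18%


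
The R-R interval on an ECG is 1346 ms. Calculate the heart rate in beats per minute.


HR = 60 / RR_interval(s)
RR = 1346 ms = 1.346 s
HR = 60 / 1.346 = 44.58 bpm


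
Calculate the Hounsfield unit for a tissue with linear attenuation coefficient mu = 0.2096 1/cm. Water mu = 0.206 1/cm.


HU = ((mu_tissue - mu_water) / mu_water) * 1000
HU = ((0.2096 - 0.206) / 0.206) * 1000
HU = 17.48


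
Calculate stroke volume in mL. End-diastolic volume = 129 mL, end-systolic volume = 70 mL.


SV = EDV - ESV
SV = 129 - 70
SV = 59 mL


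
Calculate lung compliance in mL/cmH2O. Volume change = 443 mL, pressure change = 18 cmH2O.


C = dV / dP
C = 443 / 18
C = 24.61 mL/cmH2O


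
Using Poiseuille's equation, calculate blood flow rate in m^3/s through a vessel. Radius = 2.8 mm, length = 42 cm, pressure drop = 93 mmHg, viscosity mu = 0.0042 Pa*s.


Q = pi*r^4*dP / (8*mu*L)
r = 0.0028 m, L = 0.42 m
dP = 93 mmHg = 12398.946 Pa
Q = 1.6966e-04 m^3/s


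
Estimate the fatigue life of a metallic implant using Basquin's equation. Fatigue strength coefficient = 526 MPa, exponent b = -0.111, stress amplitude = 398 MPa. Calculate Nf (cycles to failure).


sigma_a = sigma_f' * (2Nf)^b
2Nf = (sigma_a/sigma_f')^(1/b)
2Nf = (398/526)^(1/-0.111)
2Nf = 12.331476
Nf = 6.166


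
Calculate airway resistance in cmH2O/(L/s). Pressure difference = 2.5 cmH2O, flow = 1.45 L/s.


R = dP / flow
R = 2.5 / 1.45
R = 1.724 cmH2O/(L/s)


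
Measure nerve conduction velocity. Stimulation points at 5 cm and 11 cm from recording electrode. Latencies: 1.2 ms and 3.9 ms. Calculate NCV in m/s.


Distance = (11 - 5) / 100 = 0.06 m
dt = (3.9 - 1.2) / 1000 = 0.0027 s
NCV = dist / dt = 22.22 m/s


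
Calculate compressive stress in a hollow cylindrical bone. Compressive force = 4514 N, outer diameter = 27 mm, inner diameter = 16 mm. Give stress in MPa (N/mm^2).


A = pi*(r_o^2 - r_i^2)
r_o = 13.5 mm, r_i = 8 mm
A = 371.493 mm^2
sigma = F/A = 4514 / 371.493
sigma = 12.15 MPa


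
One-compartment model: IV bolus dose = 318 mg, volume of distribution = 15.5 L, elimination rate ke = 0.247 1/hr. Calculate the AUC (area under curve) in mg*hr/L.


C0 = Dose/Vd = 318/15.5 = 20.5161 mg/L
AUC = C0/ke = 20.5161/0.247
AUC = 83.06 mg*hr/L


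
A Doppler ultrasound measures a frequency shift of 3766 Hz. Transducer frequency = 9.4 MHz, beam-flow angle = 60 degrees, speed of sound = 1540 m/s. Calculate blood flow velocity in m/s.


v = fd * c / (2 * f0 * cos(theta))
v = 3766 * 1540 / (2 * 9.4000e+06 * cos(60))
v = 0.617 m/s


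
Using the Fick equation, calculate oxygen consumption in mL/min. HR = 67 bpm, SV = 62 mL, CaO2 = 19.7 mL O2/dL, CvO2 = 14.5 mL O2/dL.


CO = HR*SV = 67*62/1000 = 4.154 L/min
a-v O2 diff = 19.7 - 14.5 = 5.2 mL/dL
VO2 = CO * (CaO2-CvO2) * 10 dL/L
VO2 = 4.154 * 5.2 * 10
VO2 = 216 mL/min


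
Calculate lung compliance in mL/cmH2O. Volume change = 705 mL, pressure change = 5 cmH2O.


C = dV / dP
C = 705 / 5
C = 141 mL/cmH2O


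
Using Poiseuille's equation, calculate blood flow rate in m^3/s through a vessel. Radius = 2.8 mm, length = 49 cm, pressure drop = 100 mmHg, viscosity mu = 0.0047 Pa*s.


Q = pi*r^4*dP / (8*mu*L)
r = 0.0028 m, L = 0.49 m
dP = 100 mmHg = 13332.2 Pa
Q = 1.3973e-04 m^3/s


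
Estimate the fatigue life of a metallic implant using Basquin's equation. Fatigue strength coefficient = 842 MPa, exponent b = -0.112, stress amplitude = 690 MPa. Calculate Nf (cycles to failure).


sigma_a = sigma_f' * (2Nf)^b
2Nf = (sigma_a/sigma_f')^(1/b)
2Nf = (690/842)^(1/-0.112)
2Nf = 5.9154948
Nf = 2.958


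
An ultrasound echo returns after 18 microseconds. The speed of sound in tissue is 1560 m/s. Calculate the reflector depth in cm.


depth = c * t / 2
t = 18 us = 1.8000e-05 s
depth = 1560 * 1.8000e-05 / 2
depth = 0.01404 m = 1.404 cm


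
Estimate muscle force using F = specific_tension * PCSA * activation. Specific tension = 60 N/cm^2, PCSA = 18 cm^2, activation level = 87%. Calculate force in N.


F = sigma * PCSA * activation
F = 60 * 18 * 0.87
F = 939.6 N


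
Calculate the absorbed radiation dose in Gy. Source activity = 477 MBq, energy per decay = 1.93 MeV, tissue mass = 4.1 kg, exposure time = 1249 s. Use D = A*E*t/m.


A = 477 MBq = 4.7700e+08 Bq
E = 1.93 MeV = 3.09186e-13 J
D = A*E*t/m = 4.7700e+08*3.09186e-13*1249/4.1
D = 0.04493 Gy


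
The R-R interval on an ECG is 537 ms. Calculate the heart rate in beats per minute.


HR = 60 / RR_interval(s)
RR = 537 ms = 0.537 s
HR = 60 / 0.537 = 111.7 bpm


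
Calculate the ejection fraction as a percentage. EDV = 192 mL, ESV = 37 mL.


SV = EDV - ESV = 192 - 37 = 155 mL
EF = SV/EDV * 100 = 155/192 * 100
EF = 80.73%


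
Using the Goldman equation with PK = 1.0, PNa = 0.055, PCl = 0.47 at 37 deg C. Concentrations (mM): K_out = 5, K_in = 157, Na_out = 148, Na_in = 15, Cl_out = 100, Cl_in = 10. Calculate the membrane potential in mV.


Vm = (RT/F)*ln((PK*Ko + PNa*Nao + PCl*Cli)/(PK*Ki + PNa*Nai + PCl*Clo))
Numer = 17.84, Denom = 204.825
Vm = -65.23 mV


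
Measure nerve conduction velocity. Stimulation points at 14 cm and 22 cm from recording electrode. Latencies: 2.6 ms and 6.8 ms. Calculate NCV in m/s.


Distance = (22 - 14) / 100 = 0.08 m
dt = (6.8 - 2.6) / 1000 = 0.0042 s
NCV = dist / dt = 19.05 m/s


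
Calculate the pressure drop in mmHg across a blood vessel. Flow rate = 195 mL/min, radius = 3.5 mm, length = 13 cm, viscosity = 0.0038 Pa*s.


dP = 8*mu*L*Q / (pi*r^4)
Q = 195 mL/min = 3.25e-06 m^3/s
dP = 27.2445 Pa = 27.2445 / 133.322 mmHg = 0.2044 mmHg


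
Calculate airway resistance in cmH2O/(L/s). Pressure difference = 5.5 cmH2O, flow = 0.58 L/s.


R = dP / flow
R = 5.5 / 0.58
R = 9.483 cmH2O/(L/s)


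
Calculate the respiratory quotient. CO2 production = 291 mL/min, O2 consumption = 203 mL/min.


RQ = VCO2 / VO2
RQ = 291 / 203
RQ = 1.433


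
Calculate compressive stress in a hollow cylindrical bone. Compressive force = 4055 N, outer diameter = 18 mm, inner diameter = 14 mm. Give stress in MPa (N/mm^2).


A = pi*(r_o^2 - r_i^2)
r_o = 9 mm, r_i = 7 mm
A = 100.531 mm^2
sigma = F/A = 4055 / 100.531
sigma = 40.34 MPa


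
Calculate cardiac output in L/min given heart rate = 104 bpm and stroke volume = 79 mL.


CO = HR * SV
CO = 104 * 79 / 1000
CO = 8.216 L/min


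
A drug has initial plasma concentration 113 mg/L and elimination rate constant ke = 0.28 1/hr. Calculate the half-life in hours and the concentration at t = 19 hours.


t_half = ln(2) / ke = 0.693147 / 0.28 = 2.476 hr
C(t) = C0 * exp(-ke*t) = 113 * exp(-0.28*19)
C(19) = 0.5529 mg/L


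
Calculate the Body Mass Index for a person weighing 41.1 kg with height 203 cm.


BMI = weight / height^2
height = 203 cm = 2.03 m
BMI = 41.1 / 2.03^2
BMI = 9.974 kg/m^2


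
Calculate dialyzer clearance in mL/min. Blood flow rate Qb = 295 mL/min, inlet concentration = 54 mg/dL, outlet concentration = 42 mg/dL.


K = Qb * (Cb_in - Cb_out) / Cb_in
K = 295 * (54 - 42) / 54
K = 65.56 mL/min


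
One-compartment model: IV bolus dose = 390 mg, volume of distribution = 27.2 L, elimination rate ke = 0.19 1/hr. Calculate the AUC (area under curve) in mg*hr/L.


C0 = Dose/Vd = 390/27.2 = 14.3382 mg/L
AUC = C0/ke = 14.3382/0.19
AUC = 75.46 mg*hr/L


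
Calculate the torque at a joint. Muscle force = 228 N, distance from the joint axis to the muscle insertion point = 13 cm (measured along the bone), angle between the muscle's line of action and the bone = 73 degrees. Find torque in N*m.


Torque = F * d * sin(theta)   (moment arm = d*sin(theta))
d = 13 cm = 0.13 m
Torque = 228 * 0.13 * sin(73)
Torque = 28.34 N*m


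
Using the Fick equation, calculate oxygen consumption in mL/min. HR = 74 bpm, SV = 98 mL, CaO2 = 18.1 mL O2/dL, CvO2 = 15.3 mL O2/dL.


CO = HR*SV = 74*98/1000 = 7.252 L/min
a-v O2 diff = 18.1 - 15.3 = 2.8 mL/dL
VO2 = CO * (CaO2-CvO2) * 10 dL/L
VO2 = 7.252 * 2.8 * 10
VO2 = 203.1 mL/min


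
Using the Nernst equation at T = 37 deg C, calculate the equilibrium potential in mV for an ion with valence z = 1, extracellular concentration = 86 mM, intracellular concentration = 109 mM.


E = (RT/(zF)) * ln(C_out/C_in)
T = 37 + 273.15 = 310.15 K
E = (8.314 * 310.15 / (1 * 96485)) * ln(86/109)
E = -6.334 mV


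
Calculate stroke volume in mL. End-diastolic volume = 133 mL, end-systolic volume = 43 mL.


SV = EDV - ESV
SV = 133 - 43
SV = 90 mL


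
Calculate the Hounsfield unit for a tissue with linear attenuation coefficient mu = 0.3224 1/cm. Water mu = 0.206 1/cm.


HU = ((mu_tissue - mu_water) / mu_water) * 1000
HU = ((0.3224 - 0.206) / 0.206) * 1000
HU = 565


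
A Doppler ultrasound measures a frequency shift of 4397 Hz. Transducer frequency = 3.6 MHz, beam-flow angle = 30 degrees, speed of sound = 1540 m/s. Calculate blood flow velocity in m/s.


v = fd * c / (2 * f0 * cos(theta))
v = 4397 * 1540 / (2 * 3.6000e+06 * cos(30))
v = 1.086 m/s


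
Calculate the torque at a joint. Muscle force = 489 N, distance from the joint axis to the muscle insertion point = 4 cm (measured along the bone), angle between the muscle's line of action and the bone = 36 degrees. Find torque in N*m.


Torque = F * d * sin(theta)   (moment arm = d*sin(theta))
d = 4 cm = 0.04 m
Torque = 489 * 0.04 * sin(36)
Torque = 11.5 N*m


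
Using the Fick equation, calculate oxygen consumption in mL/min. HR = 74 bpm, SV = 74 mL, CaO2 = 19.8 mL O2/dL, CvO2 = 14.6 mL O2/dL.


CO = HR*SV = 74*74/1000 = 5.476 L/min
a-v O2 diff = 19.8 - 14.6 = 5.2 mL/dL
VO2 = CO * (CaO2-CvO2) * 10 dL/L
VO2 = 5.476 * 5.2 * 10
VO2 = 284.8 mL/min


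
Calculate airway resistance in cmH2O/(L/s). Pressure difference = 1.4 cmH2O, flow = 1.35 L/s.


R = dP / flow
R = 1.4 / 1.35
R = 1.037 cmH2O/(L/s)


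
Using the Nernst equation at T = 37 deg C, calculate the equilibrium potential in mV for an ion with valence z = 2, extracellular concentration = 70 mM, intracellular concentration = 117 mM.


E = (RT/(zF)) * ln(C_out/C_in)
T = 37 + 273.15 = 310.15 K
E = (8.314 * 310.15 / (2 * 96485)) * ln(70/117)
E = -6.864 mV


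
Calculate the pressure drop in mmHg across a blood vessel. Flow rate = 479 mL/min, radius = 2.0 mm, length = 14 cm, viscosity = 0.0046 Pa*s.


dP = 8*mu*L*Q / (pi*r^4)
Q = 479 mL/min = 7.98333e-06 m^3/s
dP = 818.258 Pa = 818.258 / 133.322 mmHg = 6.137 mmHg


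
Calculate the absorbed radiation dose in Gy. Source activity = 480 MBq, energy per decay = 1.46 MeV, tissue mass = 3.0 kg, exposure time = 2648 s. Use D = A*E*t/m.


A = 480 MBq = 4.8000e+08 Bq
E = 1.46 MeV = 2.33892e-13 J
D = A*E*t/m = 4.8000e+08*2.33892e-13*2648/3.0
D = 0.0991 Gy


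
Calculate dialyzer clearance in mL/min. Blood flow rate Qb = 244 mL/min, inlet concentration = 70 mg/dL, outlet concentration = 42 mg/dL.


K = Qb * (Cb_in - Cb_out) / Cb_in
K = 244 * (70 - 42) / 70
K = 97.6 mL/min


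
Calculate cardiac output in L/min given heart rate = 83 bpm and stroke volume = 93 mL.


CO = HR * SV
CO = 83 * 93 / 1000
CO = 7.719 L/min


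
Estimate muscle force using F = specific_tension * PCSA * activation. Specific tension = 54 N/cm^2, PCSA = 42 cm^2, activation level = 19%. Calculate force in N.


F = sigma * PCSA * activation
F = 54 * 42 * 0.19
F = 430.9 N


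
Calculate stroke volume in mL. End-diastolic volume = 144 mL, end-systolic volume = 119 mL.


SV = EDV - ESV
SV = 144 - 119
SV = 25 mL


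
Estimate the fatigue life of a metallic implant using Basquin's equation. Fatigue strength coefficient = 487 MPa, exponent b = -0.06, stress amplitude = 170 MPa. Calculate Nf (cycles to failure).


sigma_a = sigma_f' * (2Nf)^b
2Nf = (sigma_a/sigma_f')^(1/b)
2Nf = (170/487)^(1/-0.06)
2Nf = 41495468
Nf = 2.0748e+07


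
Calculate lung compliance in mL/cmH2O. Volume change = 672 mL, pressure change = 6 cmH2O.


C = dV / dP
C = 672 / 6
C = 112 mL/cmH2O


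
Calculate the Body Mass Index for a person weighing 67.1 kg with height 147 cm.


BMI = weight / height^2
height = 147 cm = 1.47 m
BMI = 67.1 / 1.47^2
BMI = 31.05 kg/m^2


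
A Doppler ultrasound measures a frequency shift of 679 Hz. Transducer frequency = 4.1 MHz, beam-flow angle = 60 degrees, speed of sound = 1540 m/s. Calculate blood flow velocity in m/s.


v = fd * c / (2 * f0 * cos(theta))
v = 679 * 1540 / (2 * 4.1000e+06 * cos(60))
v = 0.255 m/s


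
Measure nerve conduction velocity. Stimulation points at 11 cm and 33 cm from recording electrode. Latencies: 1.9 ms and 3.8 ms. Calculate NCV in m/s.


Distance = (33 - 11) / 100 = 0.22 m
dt = (3.8 - 1.9) / 1000 = 0.0019 s
NCV = dist / dt = 115.8 m/s


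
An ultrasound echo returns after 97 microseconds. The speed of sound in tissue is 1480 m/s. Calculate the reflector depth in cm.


depth = c * t / 2
t = 97 us = 9.7000e-05 s
depth = 1480 * 9.7000e-05 / 2
depth = 0.07178 m = 7.178 cm


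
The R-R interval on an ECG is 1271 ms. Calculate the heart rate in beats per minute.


HR = 60 / RR_interval(s)
RR = 1271 ms = 1.271 s
HR = 60 / 1.271 = 47.21 bpm


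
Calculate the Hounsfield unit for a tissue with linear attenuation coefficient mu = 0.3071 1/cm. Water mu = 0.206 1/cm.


HU = ((mu_tissue - mu_water) / mu_water) * 1000
HU = ((0.3071 - 0.206) / 0.206) * 1000
HU = 490.8


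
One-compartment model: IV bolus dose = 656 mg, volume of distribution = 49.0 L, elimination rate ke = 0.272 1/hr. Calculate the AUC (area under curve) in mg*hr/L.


C0 = Dose/Vd = 656/49.0 = 13.3878 mg/L
AUC = C0/ke = 13.3878/0.272
AUC = 49.22 mg*hr/L


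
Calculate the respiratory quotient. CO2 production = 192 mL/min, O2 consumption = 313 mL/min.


RQ = VCO2 / VO2
RQ = 192 / 313
RQ = 0.6134


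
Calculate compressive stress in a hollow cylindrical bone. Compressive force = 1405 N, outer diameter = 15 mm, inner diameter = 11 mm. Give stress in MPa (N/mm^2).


A = pi*(r_o^2 - r_i^2)
r_o = 7.5 mm, r_i = 5.5 mm
A = 81.6814 mm^2
sigma = F/A = 1405 / 81.6814
sigma = 17.2 MPa


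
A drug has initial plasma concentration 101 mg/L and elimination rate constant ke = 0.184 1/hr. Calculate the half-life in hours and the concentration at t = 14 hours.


t_half = ln(2) / ke = 0.693147 / 0.184 = 3.767 hr
C(t) = C0 * exp(-ke*t) = 101 * exp(-0.184*14)
C(14) = 7.684 mg/L


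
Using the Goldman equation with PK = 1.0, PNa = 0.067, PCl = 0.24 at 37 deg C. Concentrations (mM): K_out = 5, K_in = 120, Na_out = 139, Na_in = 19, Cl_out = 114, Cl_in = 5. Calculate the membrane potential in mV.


Vm = (RT/F)*ln((PK*Ko + PNa*Nao + PCl*Cli)/(PK*Ki + PNa*Nai + PCl*Clo))
Numer = 15.513, Denom = 148.633
Vm = -60.39 mV


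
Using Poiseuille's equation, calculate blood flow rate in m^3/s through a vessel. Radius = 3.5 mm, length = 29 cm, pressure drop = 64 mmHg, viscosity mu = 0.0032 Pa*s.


Q = pi*r^4*dP / (8*mu*L)
r = 0.0035 m, L = 0.29 m
dP = 64 mmHg = 8532.608 Pa
Q = 5.4183e-04 m^3/s


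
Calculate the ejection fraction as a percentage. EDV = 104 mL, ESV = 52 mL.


SV = EDV - ESV = 104 - 52 = 52 mL
EF = SV/EDV * 100 = 52/104 * 100
EF = 50%


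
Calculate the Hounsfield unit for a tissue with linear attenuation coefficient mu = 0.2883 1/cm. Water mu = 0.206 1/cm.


HU = ((mu_tissue - mu_water) / mu_water) * 1000
HU = ((0.2883 - 0.206) / 0.206) * 1000
HU = 399.5


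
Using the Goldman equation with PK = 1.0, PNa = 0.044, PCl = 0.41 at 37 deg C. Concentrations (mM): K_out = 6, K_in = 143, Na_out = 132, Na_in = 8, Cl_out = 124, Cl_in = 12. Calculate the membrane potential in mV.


Vm = (RT/F)*ln((PK*Ko + PNa*Nao + PCl*Cli)/(PK*Ki + PNa*Nai + PCl*Clo))
Numer = 16.728, Denom = 194.192
Vm = -65.52 mV


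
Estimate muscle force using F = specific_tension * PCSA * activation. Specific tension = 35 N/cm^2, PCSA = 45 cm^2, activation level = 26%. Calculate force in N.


F = sigma * PCSA * activation
F = 35 * 45 * 0.26
F = 409.5 N


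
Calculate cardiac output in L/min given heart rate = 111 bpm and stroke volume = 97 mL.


CO = HR * SV
CO = 111 * 97 / 1000
CO = 10.77 L/min


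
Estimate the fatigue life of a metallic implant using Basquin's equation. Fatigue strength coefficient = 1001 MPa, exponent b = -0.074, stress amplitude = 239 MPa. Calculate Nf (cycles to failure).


sigma_a = sigma_f' * (2Nf)^b
2Nf = (sigma_a/sigma_f')^(1/b)
2Nf = (239/1001)^(1/-0.074)
2Nf = 2.5462103e+08
Nf = 1.2731e+08


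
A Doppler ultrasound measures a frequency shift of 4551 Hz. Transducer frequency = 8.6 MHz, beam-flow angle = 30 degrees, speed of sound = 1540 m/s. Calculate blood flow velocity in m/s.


v = fd * c / (2 * f0 * cos(theta))
v = 4551 * 1540 / (2 * 8.6000e+06 * cos(30))
v = 0.4705 m/s


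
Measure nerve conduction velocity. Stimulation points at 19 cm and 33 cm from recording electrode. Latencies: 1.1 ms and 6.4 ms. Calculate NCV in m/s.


Distance = (33 - 19) / 100 = 0.14 m
dt = (6.4 - 1.1) / 1000 = 0.0053 s
NCV = dist / dt = 26.42 m/s


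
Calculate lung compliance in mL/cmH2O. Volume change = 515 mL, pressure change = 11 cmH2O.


C = dV / dP
C = 515 / 11
C = 46.82 mL/cmH2O


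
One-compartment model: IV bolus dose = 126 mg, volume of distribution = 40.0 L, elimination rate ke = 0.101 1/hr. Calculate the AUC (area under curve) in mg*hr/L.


C0 = Dose/Vd = 126/40.0 = 3.15 mg/L
AUC = C0/ke = 3.15/0.101
AUC = 31.19 mg*hr/L


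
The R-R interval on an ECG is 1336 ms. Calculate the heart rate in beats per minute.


HR = 60 / RR_interval(s)
RR = 1336 ms = 1.336 s
HR = 60 / 1.336 = 44.91 bpm


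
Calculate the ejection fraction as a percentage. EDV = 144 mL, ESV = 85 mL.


SV = EDV - ESV = 144 - 85 = 59 mL
EF = SV/EDV * 100 = 59/144 * 100
EF = 40.97%


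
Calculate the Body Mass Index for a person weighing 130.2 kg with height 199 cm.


BMI = weight / height^2
height = 199 cm = 1.99 m
BMI = 130.2 / 1.99^2
BMI = 32.88 kg/m^2


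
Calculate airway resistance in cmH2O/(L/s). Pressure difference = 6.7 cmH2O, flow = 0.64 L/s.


R = dP / flow
R = 6.7 / 0.64
R = 10.47 cmH2O/(L/s)


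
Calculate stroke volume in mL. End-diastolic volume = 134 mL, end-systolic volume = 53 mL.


SV = EDV - ESV
SV = 134 - 53
SV = 81 mL


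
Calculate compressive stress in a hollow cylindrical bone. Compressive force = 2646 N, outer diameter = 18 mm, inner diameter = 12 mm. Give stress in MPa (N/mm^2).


A = pi*(r_o^2 - r_i^2)
r_o = 9 mm, r_i = 6 mm
A = 141.372 mm^2
sigma = F/A = 2646 / 141.372
sigma = 18.72 MPa


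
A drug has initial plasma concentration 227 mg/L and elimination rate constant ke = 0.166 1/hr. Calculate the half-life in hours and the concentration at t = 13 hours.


t_half = ln(2) / ke = 0.693147 / 0.166 = 4.176 hr
C(t) = C0 * exp(-ke*t) = 227 * exp(-0.166*13)
C(13) = 26.23 mg/L


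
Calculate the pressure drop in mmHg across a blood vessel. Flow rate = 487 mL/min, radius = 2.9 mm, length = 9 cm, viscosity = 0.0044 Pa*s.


dP = 8*mu*L*Q / (pi*r^4)
Q = 487 mL/min = 8.11667e-06 m^3/s
dP = 115.723 Pa = 115.723 / 133.322 mmHg = 0.868 mmHg


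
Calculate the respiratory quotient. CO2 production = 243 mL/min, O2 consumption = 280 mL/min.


RQ = VCO2 / VO2
RQ = 243 / 280
RQ = 0.8679


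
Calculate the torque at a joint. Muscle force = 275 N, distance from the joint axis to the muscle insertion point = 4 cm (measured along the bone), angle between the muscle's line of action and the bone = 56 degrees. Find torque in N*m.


Torque = F * d * sin(theta)   (moment arm = d*sin(theta))
d = 4 cm = 0.04 m
Torque = 275 * 0.04 * sin(56)
Torque = 9.119 N*m


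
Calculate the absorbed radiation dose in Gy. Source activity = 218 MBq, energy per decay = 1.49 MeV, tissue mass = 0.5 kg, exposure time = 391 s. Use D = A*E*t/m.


A = 218 MBq = 2.1800e+08 Bq
E = 1.49 MeV = 2.38698e-13 J
D = A*E*t/m = 2.1800e+08*2.38698e-13*391/0.5
D = 0.04069 Gy


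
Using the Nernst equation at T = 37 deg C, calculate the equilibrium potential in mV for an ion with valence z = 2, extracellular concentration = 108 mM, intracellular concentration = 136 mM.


E = (RT/(zF)) * ln(C_out/C_in)
T = 37 + 273.15 = 310.15 K
E = (8.314 * 310.15 / (2 * 96485)) * ln(108/136)
E = -3.08 mV


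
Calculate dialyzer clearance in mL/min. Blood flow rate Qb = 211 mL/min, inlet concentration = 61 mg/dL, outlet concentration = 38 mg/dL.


K = Qb * (Cb_in - Cb_out) / Cb_in
K = 211 * (61 - 38) / 61
K = 79.56 mL/min


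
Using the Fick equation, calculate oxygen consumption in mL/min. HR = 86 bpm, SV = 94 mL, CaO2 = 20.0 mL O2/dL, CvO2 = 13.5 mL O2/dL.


CO = HR*SV = 86*94/1000 = 8.084 L/min
a-v O2 diff = 20.0 - 13.5 = 6.5 mL/dL
VO2 = CO * (CaO2-CvO2) * 10 dL/L
VO2 = 8.084 * 6.5 * 10
VO2 = 525.5 mL/min


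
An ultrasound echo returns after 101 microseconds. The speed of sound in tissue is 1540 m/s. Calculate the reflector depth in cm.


depth = c * t / 2
t = 101 us = 1.0100e-04 s
depth = 1540 * 1.0100e-04 / 2
depth = 0.07777 m = 7.777 cm


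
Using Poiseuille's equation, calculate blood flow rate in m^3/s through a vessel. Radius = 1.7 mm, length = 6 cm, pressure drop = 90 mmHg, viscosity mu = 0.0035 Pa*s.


Q = pi*r^4*dP / (8*mu*L)
r = 0.0017 m, L = 0.06 m
dP = 90 mmHg = 11998.98 Pa
Q = 1.8740e-04 m^3/s


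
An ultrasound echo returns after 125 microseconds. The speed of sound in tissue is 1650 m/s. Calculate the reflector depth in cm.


depth = c * t / 2
t = 125 us = 1.2500e-04 s
depth = 1650 * 1.2500e-04 / 2
depth = 0.103125 m = 10.3125 cm


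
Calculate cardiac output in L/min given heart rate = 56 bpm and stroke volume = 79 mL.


CO = HR * SV
CO = 56 * 79 / 1000
CO = 4.424 L/min


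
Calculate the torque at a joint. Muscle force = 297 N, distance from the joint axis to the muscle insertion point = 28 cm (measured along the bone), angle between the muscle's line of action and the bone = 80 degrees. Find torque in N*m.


Torque = F * d * sin(theta)   (moment arm = d*sin(theta))
d = 28 cm = 0.28 m
Torque = 297 * 0.28 * sin(80)
Torque = 81.9 N*m


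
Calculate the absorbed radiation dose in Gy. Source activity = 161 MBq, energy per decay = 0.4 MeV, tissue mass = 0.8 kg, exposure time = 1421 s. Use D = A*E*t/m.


A = 161 MBq = 1.6100e+08 Bq
E = 0.4 MeV = 6.408e-14 J
D = A*E*t/m = 1.6100e+08*6.408e-14*1421/0.8
D = 0.01833 Gy


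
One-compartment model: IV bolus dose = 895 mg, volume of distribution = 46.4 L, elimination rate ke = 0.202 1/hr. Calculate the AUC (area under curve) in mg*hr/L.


C0 = Dose/Vd = 895/46.4 = 19.2888 mg/L
AUC = C0/ke = 19.2888/0.202
AUC = 95.49 mg*hr/L


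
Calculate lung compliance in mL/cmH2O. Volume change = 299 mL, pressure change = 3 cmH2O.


C = dV / dP
C = 299 / 3
C = 99.67 mL/cmH2O


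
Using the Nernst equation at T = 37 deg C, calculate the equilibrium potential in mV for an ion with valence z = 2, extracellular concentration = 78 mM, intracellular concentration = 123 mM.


E = (RT/(zF)) * ln(C_out/C_in)
T = 37 + 273.15 = 310.15 K
E = (8.314 * 310.15 / (2 * 96485)) * ln(78/123)
E = -6.086 mV


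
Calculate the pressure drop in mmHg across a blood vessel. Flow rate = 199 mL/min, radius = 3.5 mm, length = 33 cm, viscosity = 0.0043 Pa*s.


dP = 8*mu*L*Q / (pi*r^4)
Q = 199 mL/min = 3.31667e-06 m^3/s
dP = 79.8643 Pa = 79.8643 / 133.322 mmHg = 0.599 mmHg


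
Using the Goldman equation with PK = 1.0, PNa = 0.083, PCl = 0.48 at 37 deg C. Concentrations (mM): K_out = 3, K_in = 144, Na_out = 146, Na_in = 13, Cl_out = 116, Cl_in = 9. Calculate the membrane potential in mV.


Vm = (RT/F)*ln((PK*Ko + PNa*Nao + PCl*Cli)/(PK*Ki + PNa*Nai + PCl*Clo))
Numer = 19.438, Denom = 200.759
Vm = -62.4 mV


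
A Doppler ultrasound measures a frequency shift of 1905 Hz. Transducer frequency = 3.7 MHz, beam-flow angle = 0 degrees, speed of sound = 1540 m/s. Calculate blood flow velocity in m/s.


v = fd * c / (2 * f0 * cos(theta))
v = 1905 * 1540 / (2 * 3.7000e+06 * cos(0))
v = 0.3964 m/s


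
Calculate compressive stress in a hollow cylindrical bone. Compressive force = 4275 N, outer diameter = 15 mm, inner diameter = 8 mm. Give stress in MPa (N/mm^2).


A = pi*(r_o^2 - r_i^2)
r_o = 7.5 mm, r_i = 4 mm
A = 126.449 mm^2
sigma = F/A = 4275 / 126.449
sigma = 33.81 MPa


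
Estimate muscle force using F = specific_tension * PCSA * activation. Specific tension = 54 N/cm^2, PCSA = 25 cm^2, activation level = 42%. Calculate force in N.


F = sigma * PCSA * activation
F = 54 * 25 * 0.42
F = 567 N


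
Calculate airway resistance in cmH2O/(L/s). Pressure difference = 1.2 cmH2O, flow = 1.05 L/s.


R = dP / flow
R = 1.2 / 1.05
R = 1.143 cmH2O/(L/s)


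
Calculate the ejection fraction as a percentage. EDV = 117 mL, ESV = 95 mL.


SV = EDV - ESV = 117 - 95 = 22 mL
EF = SV/EDV * 100 = 22/117 * 100
EF = 18.8%


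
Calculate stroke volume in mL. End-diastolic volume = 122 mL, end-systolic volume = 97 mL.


SV = EDV - ESV
SV = 122 - 97
SV = 25 mL


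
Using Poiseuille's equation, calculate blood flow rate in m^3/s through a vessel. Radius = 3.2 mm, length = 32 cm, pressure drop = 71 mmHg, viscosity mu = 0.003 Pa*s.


Q = pi*r^4*dP / (8*mu*L)
r = 0.0032 m, L = 0.32 m
dP = 71 mmHg = 9465.862 Pa
Q = 4.0602e-04 m^3/s


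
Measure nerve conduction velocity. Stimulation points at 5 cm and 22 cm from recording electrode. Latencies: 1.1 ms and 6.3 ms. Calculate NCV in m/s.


Distance = (22 - 5) / 100 = 0.17 m
dt = (6.3 - 1.1) / 1000 = 0.0052 s
NCV = dist / dt = 32.69 m/s


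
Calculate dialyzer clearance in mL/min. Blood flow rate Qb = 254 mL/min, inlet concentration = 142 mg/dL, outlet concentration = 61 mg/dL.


K = Qb * (Cb_in - Cb_out) / Cb_in
K = 254 * (142 - 61) / 142
K = 144.9 mL/min


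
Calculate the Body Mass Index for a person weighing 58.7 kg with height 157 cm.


BMI = weight / height^2
height = 157 cm = 1.57 m
BMI = 58.7 / 1.57^2
BMI = 23.81 kg/m^2


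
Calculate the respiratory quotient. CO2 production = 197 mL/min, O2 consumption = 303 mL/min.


RQ = VCO2 / VO2
RQ = 197 / 303
RQ = 0.6502


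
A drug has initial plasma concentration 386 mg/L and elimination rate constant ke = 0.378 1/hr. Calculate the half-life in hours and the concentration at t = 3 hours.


t_half = ln(2) / ke = 0.693147 / 0.378 = 1.834 hr
C(t) = C0 * exp(-ke*t) = 386 * exp(-0.378*3)
C(3) = 124.2 mg/L


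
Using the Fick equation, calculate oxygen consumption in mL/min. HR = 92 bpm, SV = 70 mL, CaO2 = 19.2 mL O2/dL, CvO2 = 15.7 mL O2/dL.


CO = HR*SV = 92*70/1000 = 6.44 L/min
a-v O2 diff = 19.2 - 15.7 = 3.5 mL/dL
VO2 = CO * (CaO2-CvO2) * 10 dL/L
VO2 = 6.44 * 3.5 * 10
VO2 = 225.4 mL/min


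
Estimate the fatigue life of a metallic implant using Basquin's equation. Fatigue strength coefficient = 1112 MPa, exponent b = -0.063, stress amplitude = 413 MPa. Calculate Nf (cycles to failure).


sigma_a = sigma_f' * (2Nf)^b
2Nf = (sigma_a/sigma_f')^(1/b)
2Nf = (413/1112)^(1/-0.063)
2Nf = 6727488.2
Nf = 3.3637e+06


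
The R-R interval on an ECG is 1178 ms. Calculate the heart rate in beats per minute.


HR = 60 / RR_interval(s)
RR = 1178 ms = 1.178 s
HR = 60 / 1.178 = 50.93 bpm


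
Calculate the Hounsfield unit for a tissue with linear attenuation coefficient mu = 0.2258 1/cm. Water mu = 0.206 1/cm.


HU = ((mu_tissue - mu_water) / mu_water) * 1000
HU = ((0.2258 - 0.206) / 0.206) * 1000
HU = 96.12


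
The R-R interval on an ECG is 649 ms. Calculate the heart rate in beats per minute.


HR = 60 / RR_interval(s)
RR = 649 ms = 0.649 s
HR = 60 / 0.649 = 92.45 bpm


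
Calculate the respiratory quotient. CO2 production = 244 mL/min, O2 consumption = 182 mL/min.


RQ = VCO2 / VO2
RQ = 244 / 182
RQ = 1.341


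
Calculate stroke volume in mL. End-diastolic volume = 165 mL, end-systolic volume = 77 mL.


SV = EDV - ESV
SV = 165 - 77
SV = 88 mL


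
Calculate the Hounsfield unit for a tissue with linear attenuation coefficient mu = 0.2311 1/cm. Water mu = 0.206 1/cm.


HU = ((mu_tissue - mu_water) / mu_water) * 1000
HU = ((0.2311 - 0.206) / 0.206) * 1000
HU = 121.8


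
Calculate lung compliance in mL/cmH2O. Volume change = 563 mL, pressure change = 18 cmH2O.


C = dV / dP
C = 563 / 18
C = 31.28 mL/cmH2O


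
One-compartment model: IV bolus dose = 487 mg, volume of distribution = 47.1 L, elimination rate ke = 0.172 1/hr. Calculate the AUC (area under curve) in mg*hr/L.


C0 = Dose/Vd = 487/47.1 = 10.3397 mg/L
AUC = C0/ke = 10.3397/0.172
AUC = 60.11 mg*hr/L


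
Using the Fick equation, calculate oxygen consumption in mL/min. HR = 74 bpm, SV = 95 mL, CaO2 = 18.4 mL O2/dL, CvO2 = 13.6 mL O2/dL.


CO = HR*SV = 74*95/1000 = 7.03 L/min
a-v O2 diff = 18.4 - 13.6 = 4.8 mL/dL
VO2 = CO * (CaO2-CvO2) * 10 dL/L
VO2 = 7.03 * 4.8 * 10
VO2 = 337.4 mL/min


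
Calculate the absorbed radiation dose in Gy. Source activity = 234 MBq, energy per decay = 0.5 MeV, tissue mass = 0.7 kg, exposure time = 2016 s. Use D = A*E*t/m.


A = 234 MBq = 2.3400e+08 Bq
E = 0.5 MeV = 8.01e-14 J
D = A*E*t/m = 2.3400e+08*8.01e-14*2016/0.7
D = 0.05398 Gy


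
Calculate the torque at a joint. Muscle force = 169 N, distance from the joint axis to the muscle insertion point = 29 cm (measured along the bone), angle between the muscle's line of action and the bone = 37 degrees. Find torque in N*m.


Torque = F * d * sin(theta)   (moment arm = d*sin(theta))
d = 29 cm = 0.29 m
Torque = 169 * 0.29 * sin(37)
Torque = 29.49 N*m


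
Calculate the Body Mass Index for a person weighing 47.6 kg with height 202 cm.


BMI = weight / height^2
height = 202 cm = 2.02 m
BMI = 47.6 / 2.02^2
BMI = 11.67 kg/m^2


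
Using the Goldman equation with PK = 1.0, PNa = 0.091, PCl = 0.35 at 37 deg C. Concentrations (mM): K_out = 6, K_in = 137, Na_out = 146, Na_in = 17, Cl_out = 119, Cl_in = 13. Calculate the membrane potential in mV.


Vm = (RT/F)*ln((PK*Ko + PNa*Nao + PCl*Cli)/(PK*Ki + PNa*Nai + PCl*Clo))
Numer = 23.836, Denom = 180.197
Vm = -54.06 mV


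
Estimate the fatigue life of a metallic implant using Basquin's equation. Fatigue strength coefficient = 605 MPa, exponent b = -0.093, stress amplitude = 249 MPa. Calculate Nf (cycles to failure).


sigma_a = sigma_f' * (2Nf)^b
2Nf = (sigma_a/sigma_f')^(1/b)
2Nf = (249/605)^(1/-0.093)
2Nf = 13988.261
Nf = 6994


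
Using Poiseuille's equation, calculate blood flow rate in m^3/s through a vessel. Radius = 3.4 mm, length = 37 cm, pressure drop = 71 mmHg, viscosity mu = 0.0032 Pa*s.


Q = pi*r^4*dP / (8*mu*L)
r = 0.0034 m, L = 0.37 m
dP = 71 mmHg = 9465.862 Pa
Q = 4.1955e-04 m^3/s


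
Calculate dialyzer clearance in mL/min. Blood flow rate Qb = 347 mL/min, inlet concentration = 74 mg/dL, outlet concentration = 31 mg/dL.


K = Qb * (Cb_in - Cb_out) / Cb_in
K = 347 * (74 - 31) / 74
K = 201.6 mL/min


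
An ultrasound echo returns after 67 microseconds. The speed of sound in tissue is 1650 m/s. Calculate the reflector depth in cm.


depth = c * t / 2
t = 67 us = 6.7000e-05 s
depth = 1650 * 6.7000e-05 / 2
depth = 0.055275 m = 5.5275 cm


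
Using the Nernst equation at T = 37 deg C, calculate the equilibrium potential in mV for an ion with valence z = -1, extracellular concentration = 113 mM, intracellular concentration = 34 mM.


E = (RT/(zF)) * ln(C_out/C_in)
T = 37 + 273.15 = 310.15 K
E = (8.314 * 310.15 / (-1 * 96485)) * ln(113/34)
E = -32.1 mV


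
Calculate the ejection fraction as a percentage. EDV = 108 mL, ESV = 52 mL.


SV = EDV - ESV = 108 - 52 = 56 mL
EF = SV/EDV * 100 = 56/108 * 100
EF = 51.85%


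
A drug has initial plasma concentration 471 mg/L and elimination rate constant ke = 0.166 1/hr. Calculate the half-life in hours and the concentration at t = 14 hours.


t_half = ln(2) / ke = 0.693147 / 0.166 = 4.176 hr
C(t) = C0 * exp(-ke*t) = 471 * exp(-0.166*14)
C(14) = 46.1 mg/L


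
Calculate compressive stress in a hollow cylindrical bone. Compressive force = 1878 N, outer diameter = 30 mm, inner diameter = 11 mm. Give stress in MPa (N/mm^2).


A = pi*(r_o^2 - r_i^2)
r_o = 15 mm, r_i = 5.5 mm
A = 611.825 mm^2
sigma = F/A = 1878 / 611.825
sigma = 3.07 MPa


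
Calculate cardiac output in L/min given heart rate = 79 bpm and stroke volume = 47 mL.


CO = HR * SV
CO = 79 * 47 / 1000
CO = 3.713 L/min


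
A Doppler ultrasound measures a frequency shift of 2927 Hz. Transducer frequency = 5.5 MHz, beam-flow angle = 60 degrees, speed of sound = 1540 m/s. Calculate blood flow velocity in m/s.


v = fd * c / (2 * f0 * cos(theta))
v = 2927 * 1540 / (2 * 5.5000e+06 * cos(60))
v = 0.8196 m/s


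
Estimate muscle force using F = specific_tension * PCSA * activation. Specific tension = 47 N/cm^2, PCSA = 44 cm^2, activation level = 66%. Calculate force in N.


F = sigma * PCSA * activation
F = 47 * 44 * 0.66
F = 1365 N


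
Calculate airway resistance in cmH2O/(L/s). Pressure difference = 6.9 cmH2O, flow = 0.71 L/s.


R = dP / flow
R = 6.9 / 0.71
R = 9.718 cmH2O/(L/s)


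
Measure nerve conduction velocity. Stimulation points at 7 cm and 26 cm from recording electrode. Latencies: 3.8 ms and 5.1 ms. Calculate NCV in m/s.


Distance = (26 - 7) / 100 = 0.19 m
dt = (5.1 - 3.8) / 1000 = 0.0013 s
NCV = dist / dt = 146.2 m/s


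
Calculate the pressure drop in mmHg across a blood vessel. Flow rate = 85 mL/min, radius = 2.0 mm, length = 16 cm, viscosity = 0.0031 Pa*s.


dP = 8*mu*L*Q / (pi*r^4)
Q = 85 mL/min = 1.41667e-06 m^3/s
dP = 111.833 Pa = 111.833 / 133.322 mmHg = 0.8388 mmHg


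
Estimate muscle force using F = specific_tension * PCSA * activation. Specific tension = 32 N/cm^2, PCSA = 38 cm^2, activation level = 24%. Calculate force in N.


F = sigma * PCSA * activation
F = 32 * 38 * 0.24
F = 291.8 N


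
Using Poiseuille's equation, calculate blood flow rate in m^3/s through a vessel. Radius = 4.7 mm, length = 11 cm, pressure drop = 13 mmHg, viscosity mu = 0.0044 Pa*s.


Q = pi*r^4*dP / (8*mu*L)
r = 0.0047 m, L = 0.11 m
dP = 13 mmHg = 1733.186 Pa
Q = 6.8620e-04 m^3/s


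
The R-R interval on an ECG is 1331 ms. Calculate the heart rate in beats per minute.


HR = 60 / RR_interval(s)
RR = 1331 ms = 1.331 s
HR = 60 / 1.331 = 45.08 bpm


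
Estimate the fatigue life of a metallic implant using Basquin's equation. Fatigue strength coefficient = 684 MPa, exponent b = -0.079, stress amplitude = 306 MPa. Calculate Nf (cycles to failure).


sigma_a = sigma_f' * (2Nf)^b
2Nf = (sigma_a/sigma_f')^(1/b)
2Nf = (306/684)^(1/-0.079)
2Nf = 26421.527
Nf = 1.321e+04
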